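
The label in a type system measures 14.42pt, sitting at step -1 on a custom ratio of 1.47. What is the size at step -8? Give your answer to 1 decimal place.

1.0pt

14.42 ÷ 1.47⁷ = 14.42 ÷ 14.83274 ≈ 0.972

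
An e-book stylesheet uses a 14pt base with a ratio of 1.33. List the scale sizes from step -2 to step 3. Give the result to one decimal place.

7.9pt, 10.5pt, 14.0pt, 18.6pt, 24.8pt, 32.9pt

Step -2: 14.0 ÷ 1.33² = 7.9
Step -1: 14.0 ÷ 1.33 = 10.5
Step 0: 14pt
Step 1: 14.0 × 1.33 = 18.6
Step 2: 14.0 × 1.33² = 24.8
Step 3: 14.0 × 1.33³ = 32.9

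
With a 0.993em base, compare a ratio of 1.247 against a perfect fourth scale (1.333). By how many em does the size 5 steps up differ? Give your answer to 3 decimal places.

1.185em

At 1.247: 0.993 × 1.247⁵ = 2.99420em
Perfect fourth: 0.993 × 1.333⁵ = 4.17927em
Difference: 4.17927 − 2.99420 = 1.18507em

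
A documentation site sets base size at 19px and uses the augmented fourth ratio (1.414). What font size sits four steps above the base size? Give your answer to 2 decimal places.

75.95px

Every step multiplies by the scale ratio.
19.0 × 1.414⁴ = 19.0 × 3.99758 ≈ 75.95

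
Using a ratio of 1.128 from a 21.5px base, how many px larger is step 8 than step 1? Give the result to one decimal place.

32.1px

Step 1: 21.5 × 1.128 = 24.252px
Step 8: 21.5 × 1.128⁸ = 56.352px
Difference: 56.352 − 24.252 = 32.100px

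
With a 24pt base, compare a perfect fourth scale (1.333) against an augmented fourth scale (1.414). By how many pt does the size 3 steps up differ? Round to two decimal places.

11.01pt

Perfect fourth: 24.0 × 1.333³ = 56.8462pt
Augmented fourth: 24.0 × 1.414³ = 67.8515pt
Difference: 67.8515 − 56.8462 = 11.0053pt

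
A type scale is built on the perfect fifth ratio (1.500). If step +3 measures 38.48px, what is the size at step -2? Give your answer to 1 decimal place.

Moving from step +3 to step -2 is 5 steps down, so divide by r⁵.
38.48 ÷ 1.500⁵ = 38.48 ÷ 7.59375 ≈ 5.067

5.1px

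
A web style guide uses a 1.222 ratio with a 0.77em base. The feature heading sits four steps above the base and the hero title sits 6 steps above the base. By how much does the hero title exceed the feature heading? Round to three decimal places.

Step 4: 0.77 × 1.222⁴ = 1.71702em
Step 6: 0.77 × 1.222⁶ = 2.56400em
Difference: 2.56400 − 1.71702 = 0.84698em

0.847em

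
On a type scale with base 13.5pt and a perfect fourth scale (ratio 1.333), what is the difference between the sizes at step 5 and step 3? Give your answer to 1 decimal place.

24.8pt

Step 3: 13.5 × 1.333³ = 31.976pt
Step 5: 13.5 × 1.333⁵ = 56.818pt
Difference: 56.818 − 31.976 = 24.842pt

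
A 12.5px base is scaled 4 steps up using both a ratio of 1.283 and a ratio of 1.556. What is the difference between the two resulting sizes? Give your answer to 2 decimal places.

39.40px

At 1.283: 12.5 × 1.283⁴ = 33.8701px
At 1.556: 12.5 × 1.556⁴ = 73.2737px
Difference: 73.2737 − 33.8701 = 39.4036px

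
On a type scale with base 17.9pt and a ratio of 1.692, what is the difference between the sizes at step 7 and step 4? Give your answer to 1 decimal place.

Step 4: 17.9 × 1.692⁴ = 146.708pt
Step 7: 17.9 × 1.692⁷ = 710.650pt
Difference: 710.650 − 146.708 = 563.942pt

563.9pt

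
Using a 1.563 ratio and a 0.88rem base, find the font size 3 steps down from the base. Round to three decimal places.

Every step multiplies by the scale ratio.
0.88 ÷ 1.563³ = 0.88 ÷ 3.81836 ≈ 0.230

0.230rem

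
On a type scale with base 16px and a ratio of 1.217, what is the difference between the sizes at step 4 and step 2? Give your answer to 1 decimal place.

Step 2: 16.0 × 1.217² = 23.697px
Step 4: 16.0 × 1.217⁴ = 35.098px
Difference: 35.098 − 23.697 = 11.401px

11.4px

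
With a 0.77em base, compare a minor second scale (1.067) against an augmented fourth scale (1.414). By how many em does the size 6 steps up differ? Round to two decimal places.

Minor second: 0.77 × 1.067⁶ = 1.1363em
Augmented fourth: 0.77 × 1.414⁶ = 6.1544em
Difference: 6.1544 − 1.1363 = 5.0181em

5.02em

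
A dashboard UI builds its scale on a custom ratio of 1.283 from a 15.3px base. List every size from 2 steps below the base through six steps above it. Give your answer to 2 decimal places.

Step -2: 15.3 ÷ 1.283² = 9.29
Step -1: 15.3 ÷ 1.283 = 11.93
Step 0: 15.3px
Step 1: 15.3 × 1.283 = 19.63
Step 2: 15.3 × 1.283² = 25.19
Step 3: 15.3 × 1.283³ = 32.31
Step 4: 15.3 × 1.283⁴ = 41.46
Step 5: 15.3 × 1.283⁵ = 53.19
Step 6: 15.3 × 1.283⁶ = 68.24

9.29px, 11.93px, 15.30px, 19.63px, 25.19px, 32.31px, 41.46px, 53.19px, 68.24px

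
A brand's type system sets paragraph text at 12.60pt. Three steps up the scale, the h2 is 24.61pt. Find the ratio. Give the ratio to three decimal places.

r³ = 24.61 / 12.60, so r = (24.61/12.60)^(1/3).
r = 1.9532^(1/3) ≈ 1.2500

1.250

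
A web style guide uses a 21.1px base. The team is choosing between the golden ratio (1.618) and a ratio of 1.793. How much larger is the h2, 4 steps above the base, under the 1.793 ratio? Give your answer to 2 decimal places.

73.46px

Golden ratio: 21.1 × 1.618⁴ = 144.6094px
At 1.793: 21.1 × 1.793⁴ = 218.0739px
Difference: 218.0739 − 144.6094 = 73.4645px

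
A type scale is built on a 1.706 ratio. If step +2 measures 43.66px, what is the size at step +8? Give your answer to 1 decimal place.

The gap is 8 − (2) = 6 steps, so the factor is 1.706^6.
43.66 × 1.706⁶ = 43.66 × 24.65325 ≈ 1076.361

1076.4px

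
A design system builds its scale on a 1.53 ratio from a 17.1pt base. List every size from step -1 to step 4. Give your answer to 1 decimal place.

11.2pt, 17.1pt, 26.2pt, 40.0pt, 61.2pt, 93.7pt

Step -1: 17.1 ÷ 1.53 = 11.2
Step 0: 17.1pt
Step 1: 17.1 × 1.53 = 26.2
Step 2: 17.1 × 1.53² = 40.0
Step 3: 17.1 × 1.53³ = 61.2
Step 4: 17.1 × 1.53⁴ = 93.7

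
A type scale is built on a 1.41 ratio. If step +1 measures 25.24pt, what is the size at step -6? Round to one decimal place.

25.24 ÷ 1.41⁷ = 25.24 ÷ 11.07985 ≈ 2.278

2.3pt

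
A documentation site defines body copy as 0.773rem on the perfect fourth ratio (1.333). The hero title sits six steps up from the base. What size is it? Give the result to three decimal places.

4.337rem

Each step on a modular scale multiplies by the ratio, so the size n steps from the base is base × ratioⁿ.
0.773 × 1.333⁶ = 0.773 × 5.61023 ≈ 4.337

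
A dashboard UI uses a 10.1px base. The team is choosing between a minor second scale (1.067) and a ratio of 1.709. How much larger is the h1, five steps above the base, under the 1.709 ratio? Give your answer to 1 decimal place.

Minor second: 10.1 × 1.067⁵ = 13.968px
At 1.709: 10.1 × 1.709⁵ = 147.242px
Difference: 147.242 − 13.968 = 133.274px

133.3px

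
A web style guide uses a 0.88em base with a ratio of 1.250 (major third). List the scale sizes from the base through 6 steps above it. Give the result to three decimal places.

0.880em, 1.100em, 1.375em, 1.719em, 2.148em, 2.686em, 3.357em

Step 0: 0.88em
Step 1: 0.88 × 1.250 = 1.100
Step 2: 0.88 × 1.250² = 1.375
Step 3: 0.88 × 1.250³ = 1.719
Step 4: 0.88 × 1.250⁴ = 2.148
Step 5: 0.88 × 1.250⁵ = 2.686
Step 6: 0.88 × 1.250⁶ = 3.357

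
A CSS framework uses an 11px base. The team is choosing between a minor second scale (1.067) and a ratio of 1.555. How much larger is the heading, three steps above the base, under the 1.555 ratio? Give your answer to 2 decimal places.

28.00px

Minor second: 11.0 × 1.067³ = 13.3624px
At 1.555: 11.0 × 1.555³ = 41.3603px
Difference: 41.3603 − 13.3624 = 27.9979px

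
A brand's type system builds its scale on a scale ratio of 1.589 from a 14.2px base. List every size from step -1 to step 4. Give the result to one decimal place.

Step -1: 14.2 ÷ 1.589 = 8.9
Step 0: 14.2px
Step 1: 14.2 × 1.589 = 22.6
Step 2: 14.2 × 1.589² = 35.9
Step 3: 14.2 × 1.589³ = 57.0
Step 4: 14.2 × 1.589⁴ = 90.5

8.9px, 14.2px, 22.6px, 35.9px, 57.0px, 90.5px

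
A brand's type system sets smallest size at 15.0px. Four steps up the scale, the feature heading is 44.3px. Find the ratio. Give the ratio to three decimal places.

r⁴ = 44.3 / 15.0, so r = (44.3/15.0)^(1/4).
r = 2.9533^(1/4) ≈ 1.3109

1.311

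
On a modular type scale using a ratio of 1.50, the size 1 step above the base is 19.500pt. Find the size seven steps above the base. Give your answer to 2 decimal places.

19.500 × 1.50⁶ = 19.500 × 11.39062 ≈ 222.117

222.12pt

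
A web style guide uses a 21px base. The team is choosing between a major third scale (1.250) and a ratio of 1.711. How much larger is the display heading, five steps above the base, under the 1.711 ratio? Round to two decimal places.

Major third: 21.0 × 1.250⁵ = 64.0869px
At 1.711: 21.0 × 1.711⁵ = 307.9423px
Difference: 307.9423 − 64.0869 = 243.8554px

243.86px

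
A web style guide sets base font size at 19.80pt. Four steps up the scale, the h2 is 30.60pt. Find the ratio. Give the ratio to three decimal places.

1.115

r⁴ = 30.60 / 19.80, so r = (30.60/19.80)^(1/4).
r = 1.5455^(1/4) ≈ 1.1150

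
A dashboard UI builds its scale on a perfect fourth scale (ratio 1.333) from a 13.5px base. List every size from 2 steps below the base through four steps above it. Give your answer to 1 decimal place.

7.6px, 10.1px, 13.5px, 18.0px, 24.0px, 32.0px, 42.6px

Step -2: 13.5 ÷ 1.333² = 7.6
Step -1: 13.5 ÷ 1.333 = 10.1
Step 0: 13.5px
Step 1: 13.5 × 1.333 = 18.0
Step 2: 13.5 × 1.333² = 24.0
Step 3: 13.5 × 1.333³ = 32.0
Step 4: 13.5 × 1.333⁴ = 42.6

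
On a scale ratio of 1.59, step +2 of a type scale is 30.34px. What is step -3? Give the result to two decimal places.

2.99px

The gap is -3 − (2) = -5 steps, so the factor is 1.59^-5.
30.34 ÷ 1.59⁵ = 30.34 ÷ 10.16215 ≈ 2.986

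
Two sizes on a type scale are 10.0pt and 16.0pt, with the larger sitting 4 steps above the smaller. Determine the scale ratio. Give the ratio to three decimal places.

1.125

The ratio satisfies 10.0 × r⁴ = 16.0, so r = (16.0 / 10.0)^(1/4).
r = 1.6000^(1/4) ≈ 1.1247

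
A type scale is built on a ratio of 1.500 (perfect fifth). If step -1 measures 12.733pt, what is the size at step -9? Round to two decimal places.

0.50pt

The gap is -9 − (-1) = -8 steps, so the factor is 1.500^-8.
12.733 ÷ 1.500⁸ = 12.733 ÷ 25.62891 ≈ 0.497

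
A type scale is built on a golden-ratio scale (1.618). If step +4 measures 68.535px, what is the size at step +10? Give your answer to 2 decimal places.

68.535 × 1.618⁶ = 68.535 × 17.94201 ≈ 1229.656

1229.66px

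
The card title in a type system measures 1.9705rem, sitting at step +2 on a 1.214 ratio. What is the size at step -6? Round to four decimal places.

0.4177rem

The gap is -6 − (2) = -8 steps, so the factor is 1.214^-8.
1.9705 ÷ 1.214⁸ = 1.9705 ÷ 4.71791 ≈ 0.4177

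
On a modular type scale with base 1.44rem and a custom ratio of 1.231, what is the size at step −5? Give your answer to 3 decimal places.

0.509rem

A modular type scale is a geometric sequence: sizeₙ = base × rⁿ.
1.44 ÷ 1.231⁵ = 1.44 ÷ 2.82677 ≈ 0.509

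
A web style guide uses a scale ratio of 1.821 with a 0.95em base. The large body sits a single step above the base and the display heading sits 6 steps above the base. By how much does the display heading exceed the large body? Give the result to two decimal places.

32.91em

Step 1: 0.95 × 1.821 = 1.7299em
Step 6: 0.95 × 1.821⁶ = 34.6404em
Difference: 34.6404 − 1.7299 = 32.9105em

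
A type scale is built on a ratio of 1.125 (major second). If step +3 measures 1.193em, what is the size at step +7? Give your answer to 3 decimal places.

Moving from step +3 to step +7 is 4 steps up, so multiply by r⁴.
1.193 × 1.125⁴ = 1.193 × 1.60181 ≈ 1.911

1.911em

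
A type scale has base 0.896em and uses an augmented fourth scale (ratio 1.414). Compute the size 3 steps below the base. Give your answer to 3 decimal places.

0.896 ÷ 1.414³ = 0.896 ÷ 2.82715 ≈ 0.317

0.317em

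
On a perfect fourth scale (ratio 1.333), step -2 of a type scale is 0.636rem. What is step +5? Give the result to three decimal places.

4.756rem

The gap is 5 − (-2) = 7 steps, so the factor is 1.333^7.
0.636 × 1.333⁷ = 0.636 × 7.47844 ≈ 4.756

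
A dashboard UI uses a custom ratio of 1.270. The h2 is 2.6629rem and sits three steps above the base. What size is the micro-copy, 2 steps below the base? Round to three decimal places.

2.6629 ÷ 1.270⁵ = 2.6629 ÷ 3.30384 ≈ 0.806

0.806rem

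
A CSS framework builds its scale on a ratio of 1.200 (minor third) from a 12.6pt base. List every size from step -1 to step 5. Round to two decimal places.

10.50pt, 12.60pt, 15.12pt, 18.14pt, 21.77pt, 26.13pt, 31.35pt

Step -1: 12.6 ÷ 1.200 = 10.50
Step 0: 12.6pt
Step 1: 12.6 × 1.200 = 15.12
Step 2: 12.6 × 1.200² = 18.14
Step 3: 12.6 × 1.200³ = 21.77
Step 4: 12.6 × 1.200⁴ = 26.13
Step 5: 12.6 × 1.200⁵ = 31.35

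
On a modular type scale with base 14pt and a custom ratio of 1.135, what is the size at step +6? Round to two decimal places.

14.0 × 1.135⁶ = 14.0 × 2.13784 ≈ 29.93

29.93pt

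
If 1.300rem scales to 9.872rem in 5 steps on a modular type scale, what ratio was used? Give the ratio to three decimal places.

r⁵ = 9.872 / 1.300, so r = (9.872/1.300)^(1/5).
r = 7.5938^(1/5) ≈ 1.5000

1.500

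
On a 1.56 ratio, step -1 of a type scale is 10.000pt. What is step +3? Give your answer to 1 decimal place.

59.2pt

10.000 × 1.56⁴ = 10.000 × 5.92241 ≈ 59.224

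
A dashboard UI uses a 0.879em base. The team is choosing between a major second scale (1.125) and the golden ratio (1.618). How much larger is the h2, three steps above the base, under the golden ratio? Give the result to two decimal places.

Major second: 0.879 × 1.125³ = 1.2515em
Golden ratio: 0.879 × 1.618³ = 3.7233em
Difference: 3.7233 − 1.2515 = 2.4718em

2.47em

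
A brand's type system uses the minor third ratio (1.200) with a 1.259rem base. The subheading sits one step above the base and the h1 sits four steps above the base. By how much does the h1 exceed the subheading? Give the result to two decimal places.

Step 1: 1.259 × 1.200 = 1.5108rem
Step 4: 1.259 × 1.200⁴ = 2.6107rem
Difference: 2.6107 − 1.5108 = 1.0999rem

1.10rem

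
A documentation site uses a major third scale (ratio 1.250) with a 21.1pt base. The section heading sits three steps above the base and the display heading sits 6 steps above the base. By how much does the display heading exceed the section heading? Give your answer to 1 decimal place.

Step 3: 21.1 × 1.250³ = 41.211pt
Step 6: 21.1 × 1.250⁶ = 80.490pt
Difference: 80.490 − 41.211 = 39.279pt

39.3pt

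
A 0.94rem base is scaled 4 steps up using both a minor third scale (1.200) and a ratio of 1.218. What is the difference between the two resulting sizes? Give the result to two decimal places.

Minor third: 0.94 × 1.200⁴ = 1.9492rem
At 1.218: 0.94 × 1.218⁴ = 2.0688rem
Difference: 2.0688 − 1.9492 = 0.1196rem

0.12rem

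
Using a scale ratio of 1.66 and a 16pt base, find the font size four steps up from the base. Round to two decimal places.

16.0 × 1.66⁴ = 16.0 × 7.59333 ≈ 121.49

121.49pt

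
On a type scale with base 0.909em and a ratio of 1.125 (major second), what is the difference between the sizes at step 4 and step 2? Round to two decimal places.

Step 2: 0.909 × 1.125² = 1.1505em
Step 4: 0.909 × 1.125⁴ = 1.4560em
Difference: 1.4560 − 1.1505 = 0.3055em

0.31em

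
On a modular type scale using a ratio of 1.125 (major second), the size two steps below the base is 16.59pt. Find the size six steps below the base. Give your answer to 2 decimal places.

10.36pt

16.59 ÷ 1.125⁴ = 16.59 ÷ 1.60181 ≈ 10.357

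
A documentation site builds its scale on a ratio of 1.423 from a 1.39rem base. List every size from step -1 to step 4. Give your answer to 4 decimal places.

0.9768rem, 1.3900rem, 1.9780rem, 2.8147rem, 4.0052rem, 5.6995rem

Step -1: 1.39 ÷ 1.423 = 0.9768
Step 0: 1.39rem
Step 1: 1.39 × 1.423 = 1.9780
Step 2: 1.39 × 1.423² = 2.8147
Step 3: 1.39 × 1.423³ = 4.0052
Step 4: 1.39 × 1.423⁴ = 5.6995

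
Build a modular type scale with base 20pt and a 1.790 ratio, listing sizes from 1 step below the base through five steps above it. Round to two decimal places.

11.17pt, 20.00pt, 35.80pt, 64.08pt, 114.71pt, 205.33pt, 367.53pt

Step -1: 20.0 ÷ 1.790 = 11.17
Step 0: 20pt
Step 1: 20.0 × 1.790 = 35.80
Step 2: 20.0 × 1.790² = 64.08
Step 3: 20.0 × 1.790³ = 114.71
Step 4: 20.0 × 1.790⁴ = 205.33
Step 5: 20.0 × 1.790⁵ = 367.53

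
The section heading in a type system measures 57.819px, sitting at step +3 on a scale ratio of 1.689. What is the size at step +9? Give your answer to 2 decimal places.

Moving from step +3 to step +9 is 6 steps up, so multiply by r⁶.
57.819 × 1.689⁶ = 57.819 × 23.21549 ≈ 1342.297

1342.30px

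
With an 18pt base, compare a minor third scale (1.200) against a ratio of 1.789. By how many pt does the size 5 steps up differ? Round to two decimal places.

285.07pt

Minor third: 18.0 × 1.200⁵ = 44.7898pt
At 1.789: 18.0 × 1.789⁵ = 329.8559pt
Difference: 329.8559 − 44.7898 = 285.0661pt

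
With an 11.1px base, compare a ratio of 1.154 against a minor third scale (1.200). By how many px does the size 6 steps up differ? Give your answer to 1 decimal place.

6.9px

At 1.154: 11.1 × 1.154⁶ = 26.215px
Minor third: 11.1 × 1.200⁶ = 33.144px
Difference: 33.144 − 26.215 = 6.929px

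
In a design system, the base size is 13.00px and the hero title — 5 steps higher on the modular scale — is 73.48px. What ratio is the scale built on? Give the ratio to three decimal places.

The ratio satisfies 13.00 × r⁵ = 73.48, so r = (73.48 / 13.00)^(1/5).
r = 5.6523^(1/5) ≈ 1.4140

1.414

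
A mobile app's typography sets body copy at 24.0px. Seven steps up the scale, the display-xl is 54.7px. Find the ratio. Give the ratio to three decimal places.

1.125

The ratio satisfies 24.0 × r⁷ = 54.7, so r = (54.7 / 24.0)^(1/7).
r = 2.2792^(1/7) ≈ 1.1249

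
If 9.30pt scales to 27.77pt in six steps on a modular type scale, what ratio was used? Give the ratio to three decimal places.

1.200

r⁶ = 27.77 / 9.30, so r = (27.77/9.30)^(1/6).
r = 2.9860^(1/6) ≈ 1.2000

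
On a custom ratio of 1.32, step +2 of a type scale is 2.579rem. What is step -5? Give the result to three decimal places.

0.369rem

Moving from step +2 to step -5 is 7 steps down, so divide by r⁷.
2.579 ÷ 1.32⁷ = 2.579 ÷ 6.98261 ≈ 0.369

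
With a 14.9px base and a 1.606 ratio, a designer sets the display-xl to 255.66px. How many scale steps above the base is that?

6

1.606ⁿ = 255.66 / 14.9 = 17.1584
n = ln(17.1584) / ln(1.606) = 2.8425 / 0.4737 ≈ 6.00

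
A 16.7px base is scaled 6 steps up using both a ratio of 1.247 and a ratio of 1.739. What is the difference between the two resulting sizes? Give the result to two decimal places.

399.07px

At 1.247: 16.7 × 1.247⁶ = 62.7936px
At 1.739: 16.7 × 1.739⁶ = 461.8638px
Difference: 461.8638 − 62.7936 = 399.0702px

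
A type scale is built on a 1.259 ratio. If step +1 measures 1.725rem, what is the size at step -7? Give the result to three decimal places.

Moving from step +1 to step -7 is 8 steps down, so divide by r⁸.
1.725 ÷ 1.259⁸ = 1.725 ÷ 6.31256 ≈ 0.273

0.273rem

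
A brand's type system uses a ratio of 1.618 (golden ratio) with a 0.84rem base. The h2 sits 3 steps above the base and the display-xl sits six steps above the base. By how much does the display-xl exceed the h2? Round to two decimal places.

Step 3: 0.84 × 1.618³ = 3.5581rem
Step 6: 0.84 × 1.618⁶ = 15.0713rem
Difference: 15.0713 − 3.5581 = 11.5132rem

11.51rem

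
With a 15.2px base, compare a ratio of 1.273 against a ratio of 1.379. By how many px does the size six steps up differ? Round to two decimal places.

At 1.273: 15.2 × 1.273⁶ = 64.6866px
At 1.379: 15.2 × 1.379⁶ = 104.5272px
Difference: 104.5272 − 64.6866 = 39.8406px

39.84px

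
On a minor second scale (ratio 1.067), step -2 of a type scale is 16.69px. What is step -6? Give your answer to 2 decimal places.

16.69 ÷ 1.067⁴ = 16.69 ÷ 1.29616 ≈ 12.877

12.88px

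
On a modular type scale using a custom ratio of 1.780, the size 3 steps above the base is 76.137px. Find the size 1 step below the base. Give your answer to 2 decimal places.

76.137 ÷ 1.780⁴ = 76.137 ÷ 10.03876 ≈ 7.584

7.58px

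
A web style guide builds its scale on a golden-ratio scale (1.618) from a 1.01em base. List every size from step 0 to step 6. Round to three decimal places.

Step 0: 1.01em
Step 1: 1.01 × 1.618 = 1.634
Step 2: 1.01 × 1.618² = 2.644
Step 3: 1.01 × 1.618³ = 4.278
Step 4: 1.01 × 1.618⁴ = 6.922
Step 5: 1.01 × 1.618⁵ = 11.200
Step 6: 1.01 × 1.618⁶ = 18.121

1.010em, 1.634em, 2.644em, 4.278em, 6.922em, 11.200em, 18.121em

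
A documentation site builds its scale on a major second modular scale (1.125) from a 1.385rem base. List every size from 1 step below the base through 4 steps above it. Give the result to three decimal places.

Step -1: 1.385 ÷ 1.125 = 1.231
Step 0: 1.385rem
Step 1: 1.385 × 1.125 = 1.558
Step 2: 1.385 × 1.125² = 1.753
Step 3: 1.385 × 1.125³ = 1.972
Step 4: 1.385 × 1.125⁴ = 2.219

1.231rem, 1.385rem, 1.558rem, 1.753rem, 1.972rem, 2.219rem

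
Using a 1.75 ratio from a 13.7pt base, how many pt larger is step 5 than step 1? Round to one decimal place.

Step 1: 13.7 × 1.75 = 23.975pt
Step 5: 13.7 × 1.75⁵ = 224.859pt
Difference: 224.859 − 23.975 = 200.884pt

200.9pt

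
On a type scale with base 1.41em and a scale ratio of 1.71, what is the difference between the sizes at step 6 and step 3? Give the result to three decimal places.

28.203em

Step 3: 1.41 × 1.71³ = 7.05030em
Step 6: 1.41 × 1.71⁶ = 35.25298em
Difference: 35.25298 − 7.05030 = 28.20268em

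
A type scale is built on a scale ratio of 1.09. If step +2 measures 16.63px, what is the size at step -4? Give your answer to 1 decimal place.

9.9px

The gap is -4 − (2) = -6 steps, so the factor is 1.09^-6.
16.63 ÷ 1.09⁶ = 16.63 ÷ 1.67710 ≈ 9.916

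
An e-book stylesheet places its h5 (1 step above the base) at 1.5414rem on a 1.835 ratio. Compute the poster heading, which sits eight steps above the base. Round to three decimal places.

1.5414 × 1.835⁷ = 1.5414 × 70.05715 ≈ 107.986

107.986rem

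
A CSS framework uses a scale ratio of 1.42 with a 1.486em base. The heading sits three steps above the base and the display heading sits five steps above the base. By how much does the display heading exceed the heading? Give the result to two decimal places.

4.32em

Step 3: 1.486 × 1.42³ = 4.2548em
Step 5: 1.486 × 1.42⁵ = 8.5795em
Difference: 8.5795 − 4.2548 = 4.3247em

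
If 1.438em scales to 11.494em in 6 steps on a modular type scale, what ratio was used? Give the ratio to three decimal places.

The ratio satisfies 1.438 × r⁶ = 11.494, so r = (11.494 / 1.438)^(1/6).
r = 7.9930^(1/6) ≈ 1.4140

1.414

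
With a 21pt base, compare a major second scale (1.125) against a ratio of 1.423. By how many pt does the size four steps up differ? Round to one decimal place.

52.5pt

Major second: 21.0 × 1.125⁴ = 33.638pt
At 1.423: 21.0 × 1.423⁴ = 86.107pt
Difference: 86.107 − 33.638 = 52.469pt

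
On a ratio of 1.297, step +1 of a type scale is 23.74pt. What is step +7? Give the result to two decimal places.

Moving from step +1 to step +7 is 6 steps up, so multiply by r⁶.
23.74 × 1.297⁶ = 23.74 × 4.76036 ≈ 113.011

113.01pt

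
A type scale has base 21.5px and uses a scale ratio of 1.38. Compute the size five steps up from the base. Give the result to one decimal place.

107.6px

21.5 × 1.38⁵ = 21.5 × 5.00490 ≈ 107.61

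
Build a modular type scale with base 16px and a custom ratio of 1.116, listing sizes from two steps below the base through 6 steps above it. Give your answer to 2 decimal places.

12.85px, 14.34px, 16.00px, 17.86px, 19.93px, 22.24px, 24.82px, 27.70px, 30.91px

Step -2: 16.0 ÷ 1.116² = 12.85
Step -1: 16.0 ÷ 1.116 = 14.34
Step 0: 16px
Step 1: 16.0 × 1.116 = 17.86
Step 2: 16.0 × 1.116² = 19.93
Step 3: 16.0 × 1.116³ = 22.24
Step 4: 16.0 × 1.116⁴ = 24.82
Step 5: 16.0 × 1.116⁵ = 27.70
Step 6: 16.0 × 1.116⁶ = 30.91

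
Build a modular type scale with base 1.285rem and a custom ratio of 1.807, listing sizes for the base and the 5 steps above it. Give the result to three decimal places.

Step 0: 1.285rem
Step 1: 1.285 × 1.807 = 2.322
Step 2: 1.285 × 1.807² = 4.196
Step 3: 1.285 × 1.807³ = 7.582
Step 4: 1.285 × 1.807⁴ = 13.700
Step 5: 1.285 × 1.807⁵ = 24.757

1.285rem, 2.322rem, 4.196rem, 7.582rem, 13.700rem, 24.757rem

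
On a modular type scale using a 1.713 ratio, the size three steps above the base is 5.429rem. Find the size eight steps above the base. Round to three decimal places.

80.077rem

Moving from step +3 to step +8 is 5 steps up, so multiply by r⁵.
5.429 × 1.713⁵ = 5.429 × 14.74982 ≈ 80.077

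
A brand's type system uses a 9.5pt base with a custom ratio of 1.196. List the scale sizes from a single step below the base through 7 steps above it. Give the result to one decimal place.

Step -1: 9.5 ÷ 1.196 = 7.9
Step 0: 9.5pt
Step 1: 9.5 × 1.196 = 11.4
Step 2: 9.5 × 1.196² = 13.6
Step 3: 9.5 × 1.196³ = 16.3
Step 4: 9.5 × 1.196⁴ = 19.4
Step 5: 9.5 × 1.196⁵ = 23.2
Step 6: 9.5 × 1.196⁶ = 27.8
Step 7: 9.5 × 1.196⁷ = 33.3

7.9pt, 9.5pt, 11.4pt, 13.6pt, 16.3pt, 19.4pt, 23.2pt, 27.8pt, 33.3pt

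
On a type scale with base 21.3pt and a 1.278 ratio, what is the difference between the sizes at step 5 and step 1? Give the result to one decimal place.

45.4pt

Step 1: 21.3 × 1.278 = 27.221pt
Step 5: 21.3 × 1.278⁵ = 72.616pt
Difference: 72.616 − 27.221 = 45.395pt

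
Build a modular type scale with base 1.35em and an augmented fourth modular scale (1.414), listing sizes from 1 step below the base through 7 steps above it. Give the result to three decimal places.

Step -1: 1.35 ÷ 1.414 = 0.955
Step 0: 1.35em
Step 1: 1.35 × 1.414 = 1.909
Step 2: 1.35 × 1.414² = 2.699
Step 3: 1.35 × 1.414³ = 3.817
Step 4: 1.35 × 1.414⁴ = 5.397
Step 5: 1.35 × 1.414⁵ = 7.631
Step 6: 1.35 × 1.414⁶ = 10.790
Step 7: 1.35 × 1.414⁷ = 15.257

0.955em, 1.350em, 1.909em, 2.699em, 3.817em, 5.397em, 7.631em, 10.790em, 15.257em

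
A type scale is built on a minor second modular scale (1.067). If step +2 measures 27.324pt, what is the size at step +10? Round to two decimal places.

45.90pt

Moving from step +2 to step +10 is 8 steps up, so multiply by r⁸.
27.324 × 1.067⁸ = 27.324 × 1.68002 ≈ 45.905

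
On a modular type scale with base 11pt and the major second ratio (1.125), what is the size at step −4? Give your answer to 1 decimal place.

A modular type scale is a geometric sequence: sizeₙ = base × rⁿ.
11.0 ÷ 1.125⁴ = 11.0 ÷ 1.60181 ≈ 6.87

6.9pt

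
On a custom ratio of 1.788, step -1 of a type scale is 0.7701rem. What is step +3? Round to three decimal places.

7.871rem

0.7701 × 1.788⁴ = 0.7701 × 10.22045 ≈ 7.871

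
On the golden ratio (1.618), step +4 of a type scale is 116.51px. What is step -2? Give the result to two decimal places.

6.49px

Moving from step +4 to step -2 is 6 steps down, so divide by r⁶.
116.51 ÷ 1.618⁶ = 116.51 ÷ 17.94201 ≈ 6.494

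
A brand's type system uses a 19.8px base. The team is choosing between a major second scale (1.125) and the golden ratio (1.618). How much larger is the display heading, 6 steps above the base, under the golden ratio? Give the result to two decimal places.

315.11px

Major second: 19.8 × 1.125⁶ = 40.1403px
Golden ratio: 19.8 × 1.618⁶ = 355.2518px
Difference: 355.2518 − 40.1403 = 315.1115px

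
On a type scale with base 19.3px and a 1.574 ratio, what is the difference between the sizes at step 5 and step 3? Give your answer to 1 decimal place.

111.2px

Step 3: 19.3 × 1.574³ = 75.261px
Step 5: 19.3 × 1.574⁵ = 186.458px
Difference: 186.458 − 75.261 = 111.197px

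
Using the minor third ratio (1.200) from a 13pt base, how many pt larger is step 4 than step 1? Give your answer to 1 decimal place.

11.4pt

Step 1: 13.0 × 1.200 = 15.600pt
Step 4: 13.0 × 1.200⁴ = 26.957pt
Difference: 26.957 − 15.600 = 11.357pt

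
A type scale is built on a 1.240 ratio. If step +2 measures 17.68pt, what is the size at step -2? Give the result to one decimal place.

7.5pt

17.68 ÷ 1.240⁴ = 17.68 ÷ 2.36421 ≈ 7.478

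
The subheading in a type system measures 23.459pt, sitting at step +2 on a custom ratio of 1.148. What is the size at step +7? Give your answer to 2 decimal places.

The gap is 7 − (2) = 5 steps, so the factor is 1.148^5.
23.459 × 1.148⁵ = 23.459 × 1.99393 ≈ 46.776

46.78pt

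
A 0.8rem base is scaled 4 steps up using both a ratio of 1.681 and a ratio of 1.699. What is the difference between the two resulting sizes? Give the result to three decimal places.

At 1.681: 0.8 × 1.681⁴ = 6.38794rem
At 1.699: 0.8 × 1.699⁴ = 6.66597rem
Difference: 6.66597 − 6.38794 = 0.27803rem

0.278rem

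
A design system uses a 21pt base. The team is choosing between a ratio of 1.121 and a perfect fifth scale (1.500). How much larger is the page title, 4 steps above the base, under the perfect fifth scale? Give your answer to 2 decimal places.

73.15pt

At 1.121: 21.0 × 1.121⁴ = 33.1621pt
Perfect fifth: 21.0 × 1.500⁴ = 106.3125pt
Difference: 106.3125 − 33.1621 = 73.1504pt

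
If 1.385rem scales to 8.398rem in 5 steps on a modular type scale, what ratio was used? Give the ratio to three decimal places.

1.434

The ratio satisfies 1.385 × r⁵ = 8.398, so r = (8.398 / 1.385)^(1/5).
r = 6.0635^(1/5) ≈ 1.4340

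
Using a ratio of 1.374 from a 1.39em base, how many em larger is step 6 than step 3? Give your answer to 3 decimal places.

5.747em

Step 3: 1.39 × 1.374³ = 3.60558em
Step 6: 1.39 × 1.374⁶ = 9.35266em
Difference: 9.35266 − 3.60558 = 5.74708em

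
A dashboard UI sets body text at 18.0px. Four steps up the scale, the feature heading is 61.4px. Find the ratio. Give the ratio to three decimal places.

r⁴ = 61.4 / 18.0, so r = (61.4/18.0)^(1/4).
r = 3.4111^(1/4) ≈ 1.3590

1.359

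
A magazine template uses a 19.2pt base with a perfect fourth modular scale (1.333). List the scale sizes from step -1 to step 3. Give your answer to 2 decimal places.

14.40pt, 19.20pt, 25.59pt, 34.12pt, 45.48pt

Step -1: 19.2 ÷ 1.333 = 14.40
Step 0: 19.2pt
Step 1: 19.2 × 1.333 = 25.59
Step 2: 19.2 × 1.333² = 34.12
Step 3: 19.2 × 1.333³ = 45.48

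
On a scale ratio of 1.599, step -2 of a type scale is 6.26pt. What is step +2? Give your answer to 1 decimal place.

40.9pt

The gap is 2 − (-2) = 4 steps, so the factor is 1.599^4.
6.26 × 1.599⁴ = 6.26 × 6.53723 ≈ 40.923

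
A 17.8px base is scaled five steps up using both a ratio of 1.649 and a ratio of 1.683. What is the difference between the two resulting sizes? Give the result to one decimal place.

23.3px

At 1.649: 17.8 × 1.649⁵ = 217.032px
At 1.683: 17.8 × 1.683⁵ = 240.348px
Difference: 240.348 − 217.032 = 23.316px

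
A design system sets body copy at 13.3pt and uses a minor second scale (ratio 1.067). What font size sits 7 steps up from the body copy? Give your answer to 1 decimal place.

20.9pt

13.3 × 1.067⁷ = 13.3 × 1.57453 ≈ 20.94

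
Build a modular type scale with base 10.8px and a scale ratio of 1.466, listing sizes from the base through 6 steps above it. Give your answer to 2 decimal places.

10.80px, 15.83px, 23.21px, 34.03px, 49.88px, 73.13px, 107.21px

Step 0: 10.8px
Step 1: 10.8 × 1.466 = 15.83
Step 2: 10.8 × 1.466² = 23.21
Step 3: 10.8 × 1.466³ = 34.03
Step 4: 10.8 × 1.466⁴ = 49.88
Step 5: 10.8 × 1.466⁵ = 73.13
Step 6: 10.8 × 1.466⁶ = 107.21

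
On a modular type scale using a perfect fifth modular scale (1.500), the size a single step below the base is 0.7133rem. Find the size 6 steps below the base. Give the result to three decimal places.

The gap is -6 − (-1) = -5 steps, so the factor is 1.500^-5.
0.7133 ÷ 1.500⁵ = 0.7133 ÷ 7.59375 ≈ 0.094

0.094rem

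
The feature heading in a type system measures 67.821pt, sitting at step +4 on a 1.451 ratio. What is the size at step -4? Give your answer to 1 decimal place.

3.5pt

The gap is -4 − (4) = -8 steps, so the factor is 1.451^-8.
67.821 ÷ 1.451⁸ = 67.821 ÷ 19.64895 ≈ 3.452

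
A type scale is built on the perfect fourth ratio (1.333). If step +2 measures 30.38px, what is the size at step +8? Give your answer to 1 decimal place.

30.38 × 1.333⁶ = 30.38 × 5.61023 ≈ 170.439

170.4px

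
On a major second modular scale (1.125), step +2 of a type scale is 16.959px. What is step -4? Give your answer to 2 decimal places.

16.959 ÷ 1.125⁶ = 16.959 ÷ 2.02729 ≈ 8.365

8.37px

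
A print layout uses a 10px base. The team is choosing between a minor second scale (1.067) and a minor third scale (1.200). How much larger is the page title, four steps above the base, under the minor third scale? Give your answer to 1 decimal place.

Minor second: 10.0 × 1.067⁴ = 12.962px
Minor third: 10.0 × 1.200⁴ = 20.736px
Difference: 20.736 − 12.962 = 7.774px

7.8px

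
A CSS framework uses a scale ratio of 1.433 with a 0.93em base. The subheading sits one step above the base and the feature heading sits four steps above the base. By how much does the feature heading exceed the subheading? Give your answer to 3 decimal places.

Step 1: 0.93 × 1.433 = 1.33269em
Step 4: 0.93 × 1.433⁴ = 3.92164em
Difference: 3.92164 − 1.33269 = 2.58895em

2.589em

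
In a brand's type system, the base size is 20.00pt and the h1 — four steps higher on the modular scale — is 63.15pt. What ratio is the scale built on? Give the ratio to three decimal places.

1.333

r⁴ = 63.15 / 20.00, so r = (63.15/20.00)^(1/4).
r = 3.1575^(1/4) ≈ 1.3330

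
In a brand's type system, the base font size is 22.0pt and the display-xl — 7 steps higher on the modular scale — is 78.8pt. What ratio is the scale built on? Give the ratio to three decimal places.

1.200

The ratio satisfies 22.0 × r⁷ = 78.8, so r = (78.8 / 22.0)^(1/7).
r = 3.5818^(1/7) ≈ 1.1999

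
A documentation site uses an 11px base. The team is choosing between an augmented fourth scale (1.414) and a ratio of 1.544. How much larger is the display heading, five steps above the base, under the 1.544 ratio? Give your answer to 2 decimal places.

34.34px

Augmented fourth: 11.0 × 1.414⁵ = 62.1784px
At 1.544: 11.0 × 1.544⁵ = 96.5226px
Difference: 96.5226 − 62.1784 = 34.3442px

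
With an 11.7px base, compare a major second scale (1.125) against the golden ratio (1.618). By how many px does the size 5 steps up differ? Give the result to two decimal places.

108.66px

Major second: 11.7 × 1.125⁵ = 21.0838px
Golden ratio: 11.7 × 1.618⁵ = 129.7414px
Difference: 129.7414 − 21.0838 = 108.6576px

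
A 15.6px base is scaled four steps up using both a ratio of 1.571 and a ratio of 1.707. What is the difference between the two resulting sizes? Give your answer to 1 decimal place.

At 1.571: 15.6 × 1.571⁴ = 95.023px
At 1.707: 15.6 × 1.707⁴ = 132.452px
Difference: 132.452 − 95.023 = 37.429px

37.4px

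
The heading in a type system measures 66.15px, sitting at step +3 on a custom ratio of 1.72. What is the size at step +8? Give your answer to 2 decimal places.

995.80px

The gap is 8 − (3) = 5 steps, so the factor is 1.72^5.
66.15 × 1.72⁵ = 66.15 × 15.05366 ≈ 995.800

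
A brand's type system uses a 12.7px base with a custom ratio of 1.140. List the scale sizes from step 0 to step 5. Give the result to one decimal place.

12.7px, 14.5px, 16.5px, 18.8px, 21.4px, 24.5px

Step 0: 12.7px
Step 1: 12.7 × 1.140 = 14.5
Step 2: 12.7 × 1.140² = 16.5
Step 3: 12.7 × 1.140³ = 18.8
Step 4: 12.7 × 1.140⁴ = 21.4
Step 5: 12.7 × 1.140⁵ = 24.5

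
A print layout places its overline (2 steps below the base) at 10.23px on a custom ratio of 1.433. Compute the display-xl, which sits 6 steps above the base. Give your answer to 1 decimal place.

181.9px

10.23 × 1.433⁸ = 10.23 × 17.78155 ≈ 181.905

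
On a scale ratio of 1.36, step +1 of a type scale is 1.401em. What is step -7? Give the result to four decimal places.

The gap is -7 − (1) = -8 steps, so the factor is 1.36^-8.
1.401 ÷ 1.36⁸ = 1.401 ÷ 11.70338 ≈ 0.1197

0.1197em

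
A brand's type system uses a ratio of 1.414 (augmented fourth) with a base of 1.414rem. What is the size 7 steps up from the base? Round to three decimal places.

15.981rem

1.414 × 1.414⁷ = 1.414 × 11.30175 ≈ 15.981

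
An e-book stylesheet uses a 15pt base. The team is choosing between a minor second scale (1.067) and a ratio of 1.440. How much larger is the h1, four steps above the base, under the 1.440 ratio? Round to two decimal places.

Minor second: 15.0 × 1.067⁴ = 19.4424pt
At 1.440: 15.0 × 1.440⁴ = 64.4973pt
Difference: 64.4973 − 19.4424 = 45.0549pt

45.05pt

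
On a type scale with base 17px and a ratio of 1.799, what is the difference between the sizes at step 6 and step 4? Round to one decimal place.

398.2px

Step 4: 17.0 × 1.799⁴ = 178.063px
Step 6: 17.0 × 1.799⁶ = 576.283px
Difference: 576.283 − 178.063 = 398.220px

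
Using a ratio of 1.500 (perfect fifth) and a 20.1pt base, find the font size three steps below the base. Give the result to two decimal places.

20.1 ÷ 1.500³ = 20.1 ÷ 3.37500 ≈ 5.96

5.96pt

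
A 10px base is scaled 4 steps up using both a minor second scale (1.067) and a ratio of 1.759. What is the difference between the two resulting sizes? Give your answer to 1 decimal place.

82.8px

Minor second: 10.0 × 1.067⁴ = 12.962px
At 1.759: 10.0 × 1.759⁴ = 95.733px
Difference: 95.733 − 12.962 = 82.771px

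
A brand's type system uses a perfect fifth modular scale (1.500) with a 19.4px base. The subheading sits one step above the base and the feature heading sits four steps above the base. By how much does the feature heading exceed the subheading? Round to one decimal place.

69.1px

Step 1: 19.4 × 1.500 = 29.100px
Step 4: 19.4 × 1.500⁴ = 98.212px
Difference: 98.212 − 29.100 = 69.112px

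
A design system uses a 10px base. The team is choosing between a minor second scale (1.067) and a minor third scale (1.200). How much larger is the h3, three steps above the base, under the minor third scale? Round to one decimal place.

Minor second: 10.0 × 1.067³ = 12.148px
Minor third: 10.0 × 1.200³ = 17.280px
Difference: 17.280 − 12.148 = 5.132px

5.1px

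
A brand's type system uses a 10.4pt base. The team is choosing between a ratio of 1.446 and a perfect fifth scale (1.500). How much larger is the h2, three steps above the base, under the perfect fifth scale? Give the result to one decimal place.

At 1.446: 10.4 × 1.446³ = 31.444pt
Perfect fifth: 10.4 × 1.500³ = 35.100pt
Difference: 35.100 − 31.444 = 3.656pt

3.7pt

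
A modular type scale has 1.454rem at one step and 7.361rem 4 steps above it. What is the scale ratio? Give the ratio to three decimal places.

The ratio satisfies 1.454 × r⁴ = 7.361, so r = (7.361 / 1.454)^(1/4).
r = 5.0626^(1/4) ≈ 1.5000

1.500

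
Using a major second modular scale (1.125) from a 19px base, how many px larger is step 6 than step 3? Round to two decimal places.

Step 3: 19.0 × 1.125³ = 27.0527px
Step 6: 19.0 × 1.125⁶ = 38.5184px
Difference: 38.5184 − 27.0527 = 11.4657px

11.47px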